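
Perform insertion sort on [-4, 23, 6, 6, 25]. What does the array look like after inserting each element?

First element -4 is already 'sorted'
Insert 23: shifted 0 elements -> [-4, 23, 6, 6, 25]
Insert 6: shifted 1 elements -> [-4, 6, 23, 6, 25]
Insert 6: shifted 1 elements -> [-4, 6, 6, 23, 25]
Insert 25: shifted 0 elements -> [-4, 6, 6, 23, 25]


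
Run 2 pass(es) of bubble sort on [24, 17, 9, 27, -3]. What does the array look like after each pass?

After pass 1: [17, 9, 24, -3, 27] (3 swaps)
After pass 2: [9, 17, -3, 24, 27] (2 swaps)
Total swaps: 5


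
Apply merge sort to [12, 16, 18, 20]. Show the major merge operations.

Divide and conquer:
  Merge [12] + [16] -> [12, 16]
  Merge [18] + [20] -> [18, 20]
  Merge [12, 16] + [18, 20] -> [12, 16, 18, 20]


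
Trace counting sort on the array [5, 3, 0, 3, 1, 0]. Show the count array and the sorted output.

Count array: [2, 1, 0, 2, 0, 1]
(count[i] = number of elements equal to i)
Cumulative count: [2, 3, 3, 5, 5, 6]
Sorted: [0, 0, 1, 3, 3, 5]


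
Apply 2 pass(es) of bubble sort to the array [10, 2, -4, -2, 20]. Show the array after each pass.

After pass 1: [2, -4, -2, 10, 20] (3 swaps)
After pass 2: [-4, -2, 2, 10, 20] (2 swaps)
Total swaps: 5


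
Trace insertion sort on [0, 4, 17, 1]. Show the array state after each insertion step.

First element 0 is already 'sorted'
Insert 4: shifted 0 elements -> [0, 4, 17, 1]
Insert 17: shifted 0 elements -> [0, 4, 17, 1]
Insert 1: shifted 2 elements -> [0, 1, 4, 17]


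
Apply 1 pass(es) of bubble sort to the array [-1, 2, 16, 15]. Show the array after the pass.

After pass 1: [-1, 2, 15, 16] (1 swaps)
Total swaps: 1


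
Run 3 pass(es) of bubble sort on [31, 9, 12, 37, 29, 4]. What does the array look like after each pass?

After pass 1: [9, 12, 31, 29, 4, 37] (4 swaps)
After pass 2: [9, 12, 29, 4, 31, 37] (2 swaps)
After pass 3: [9, 12, 4, 29, 31, 37] (1 swaps)
Total swaps: 7


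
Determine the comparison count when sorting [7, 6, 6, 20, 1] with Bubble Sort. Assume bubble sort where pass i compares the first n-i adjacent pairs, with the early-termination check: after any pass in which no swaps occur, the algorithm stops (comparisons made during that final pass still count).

Pass 1: compare adjacent pairs (0,1)..(3,4) = 4 comparison(s), 3 swap(s) -> [6, 6, 7, 1, 20]
Pass 2: compare adjacent pairs (0,1)..(2,3) = 3 comparison(s), 1 swap(s) -> [6, 6, 1, 7, 20]
Pass 3: compare adjacent pairs (0,1)..(1,2) = 2 comparison(s), 1 swap(s) -> [6, 1, 6, 7, 20]
Pass 4: compare adjacent pairs (0,1)..(0,1) = 1 comparison(s), 1 swap(s) -> [1, 6, 6, 7, 20]
Every pass made at least one swap, so all n-1 passes run.
Total comparisons: 4 + 3 + 2 + 1 = 10


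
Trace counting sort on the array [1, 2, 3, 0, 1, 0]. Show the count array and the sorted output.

Count array: [2, 2, 1, 1]
(count[i] = number of elements equal to i)
Cumulative count: [2, 4, 5, 6]
Sorted: [0, 0, 1, 1, 2, 3]


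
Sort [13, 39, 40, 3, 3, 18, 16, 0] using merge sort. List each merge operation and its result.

Divide and conquer:
  Merge [13] + [39] -> [13, 39]
  Merge [40] + [3] -> [3, 40]
  Merge [13, 39] + [3, 40] -> [3, 13, 39, 40]
  Merge [3] + [18] -> [3, 18]
  Merge [16] + [0] -> [0, 16]
  Merge [3, 18] + [0, 16] -> [0, 3, 16, 18]
  Merge [3, 13, 39, 40] + [0, 3, 16, 18] -> [0, 3, 3, 13, 16, 18, 39, 40]


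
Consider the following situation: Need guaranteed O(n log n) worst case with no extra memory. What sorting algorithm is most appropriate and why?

Best choice: Heapsort
Reason: Heapsort is O(n log n) worst case and sorts in-place; quicksort can degrade to O(n^2)


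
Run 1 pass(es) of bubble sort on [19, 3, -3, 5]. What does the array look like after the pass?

After pass 1: [3, -3, 5, 19] (3 swaps)
Total swaps: 3


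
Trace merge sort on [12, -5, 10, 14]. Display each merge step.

Divide and conquer:
  Merge [12] + [-5] -> [-5, 12]
  Merge [10] + [14] -> [10, 14]
  Merge [-5, 12] + [10, 14] -> [-5, 10, 12, 14]


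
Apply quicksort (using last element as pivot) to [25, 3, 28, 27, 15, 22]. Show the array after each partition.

Partition 1: pivot=22 at index 2 -> [3, 15, 22, 27, 25, 28]
Partition 2: pivot=15 at index 1 -> [3, 15, 22, 27, 25, 28]
Partition 3: pivot=28 at index 5 -> [3, 15, 22, 27, 25, 28]
Partition 4: pivot=25 at index 3 -> [3, 15, 22, 25, 27, 28]


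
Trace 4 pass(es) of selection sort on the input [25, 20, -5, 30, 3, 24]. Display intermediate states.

Pass 1: Select minimum -5 at index 2, swap -> [-5, 20, 25, 30, 3, 24]
Pass 2: Select minimum 3 at index 4, swap -> [-5, 3, 25, 30, 20, 24]
Pass 3: Select minimum 20 at index 4, swap -> [-5, 3, 20, 30, 25, 24]
Pass 4: Select minimum 24 at index 5, swap -> [-5, 3, 20, 24, 25, 30]


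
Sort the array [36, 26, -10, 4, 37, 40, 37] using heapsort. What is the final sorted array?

Build heap: [40, 37, 37, 4, 26, -10, 36]
Extract 40: [37, 36, 37, 4, 26, -10, 40]
Extract 37: [37, 36, -10, 4, 26, 37, 40]
Extract 37: [36, 26, -10, 4, 37, 37, 40]
Extract 36: [26, 4, -10, 36, 37, 37, 40]
Extract 26: [4, -10, 26, 36, 37, 37, 40]
Extract 4: [-10, 4, 26, 36, 37, 37, 40]


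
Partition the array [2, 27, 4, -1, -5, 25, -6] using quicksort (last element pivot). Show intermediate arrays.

Partition 1: pivot=-6 at index 0 -> [-6, 27, 4, -1, -5, 25, 2]
Partition 2: pivot=2 at index 3 -> [-6, -1, -5, 2, 4, 25, 27]
Partition 3: pivot=-5 at index 1 -> [-6, -5, -1, 2, 4, 25, 27]
Partition 4: pivot=27 at index 6 -> [-6, -5, -1, 2, 4, 25, 27]
Partition 5: pivot=25 at index 5 -> [-6, -5, -1, 2, 4, 25, 27]


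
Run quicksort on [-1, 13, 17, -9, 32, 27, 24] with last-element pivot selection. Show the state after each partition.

Partition 1: pivot=24 at index 4 -> [-1, 13, 17, -9, 24, 27, 32]
Partition 2: pivot=-9 at index 0 -> [-9, 13, 17, -1, 24, 27, 32]
Partition 3: pivot=-1 at index 1 -> [-9, -1, 17, 13, 24, 27, 32]
Partition 4: pivot=13 at index 2 -> [-9, -1, 13, 17, 24, 27, 32]
Partition 5: pivot=32 at index 6 -> [-9, -1, 13, 17, 24, 27, 32]


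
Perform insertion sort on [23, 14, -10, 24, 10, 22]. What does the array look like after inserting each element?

First element 23 is already 'sorted'
Insert 14: shifted 1 elements -> [14, 23, -10, 24, 10, 22]
Insert -10: shifted 2 elements -> [-10, 14, 23, 24, 10, 22]
Insert 24: shifted 0 elements -> [-10, 14, 23, 24, 10, 22]
Insert 10: shifted 3 elements -> [-10, 10, 14, 23, 24, 22]
Insert 22: shifted 2 elements -> [-10, 10, 14, 22, 23, 24]


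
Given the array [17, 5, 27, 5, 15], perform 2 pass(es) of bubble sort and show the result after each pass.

After pass 1: [5, 17, 5, 15, 27] (3 swaps)
After pass 2: [5, 5, 15, 17, 27] (2 swaps)
Total swaps: 5


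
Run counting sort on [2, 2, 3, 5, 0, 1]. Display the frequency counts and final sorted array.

Count array: [1, 1, 2, 1, 0, 1]
(count[i] = number of elements equal to i)
Cumulative count: [1, 2, 4, 5, 5, 6]
Sorted: [0, 1, 2, 2, 3, 5]


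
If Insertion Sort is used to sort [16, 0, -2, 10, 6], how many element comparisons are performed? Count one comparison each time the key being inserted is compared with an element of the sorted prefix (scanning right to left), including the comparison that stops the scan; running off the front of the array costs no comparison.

Insert 0: 16 > 0 (shift), reached front = 1 comparison(s) -> [0, 16, -2, 10, 6]
Insert -2: 16 > -2 (shift), 0 > -2 (shift), reached front = 2 comparison(s) -> [-2, 0, 16, 10, 6]
Insert 10: 16 > 10 (shift), 0 <= 10 (stop) = 2 comparison(s) -> [-2, 0, 10, 16, 6]
Insert 6: 16 > 6 (shift), 10 > 6 (shift), 0 <= 6 (stop) = 3 comparison(s) -> [-2, 0, 6, 10, 16]
Total comparisons: 1 + 2 + 2 + 3 = 8


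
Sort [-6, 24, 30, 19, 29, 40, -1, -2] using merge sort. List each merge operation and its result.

Divide and conquer:
  Merge [-6] + [24] -> [-6, 24]
  Merge [30] + [19] -> [19, 30]
  Merge [-6, 24] + [19, 30] -> [-6, 19, 24, 30]
  Merge [29] + [40] -> [29, 40]
  Merge [-1] + [-2] -> [-2, -1]
  Merge [29, 40] + [-2, -1] -> [-2, -1, 29, 40]
  Merge [-6, 19, 24, 30] + [-2, -1, 29, 40] -> [-6, -2, -1, 19, 24, 29, 30, 40]


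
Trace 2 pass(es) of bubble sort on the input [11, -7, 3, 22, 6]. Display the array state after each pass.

After pass 1: [-7, 3, 11, 6, 22] (3 swaps)
After pass 2: [-7, 3, 6, 11, 22] (1 swaps)
Total swaps: 4


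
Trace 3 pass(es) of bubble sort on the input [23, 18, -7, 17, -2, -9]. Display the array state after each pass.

After pass 1: [18, -7, 17, -2, -9, 23] (5 swaps)
After pass 2: [-7, 17, -2, -9, 18, 23] (4 swaps)
After pass 3: [-7, -2, -9, 17, 18, 23] (2 swaps)
Total swaps: 11


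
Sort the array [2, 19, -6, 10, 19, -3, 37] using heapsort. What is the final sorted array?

Build heap: [37, 19, 2, 10, 19, -3, -6]
Extract 37: [19, 19, 2, 10, -6, -3, 37]
Extract 19: [19, 10, 2, -3, -6, 19, 37]
Extract 19: [10, -3, 2, -6, 19, 19, 37]
Extract 10: [2, -3, -6, 10, 19, 19, 37]
Extract 2: [-3, -6, 2, 10, 19, 19, 37]
Extract -3: [-6, -3, 2, 10, 19, 19, 37]


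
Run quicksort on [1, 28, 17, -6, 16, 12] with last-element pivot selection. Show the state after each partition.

Partition 1: pivot=12 at index 2 -> [1, -6, 12, 28, 16, 17]
Partition 2: pivot=-6 at index 0 -> [-6, 1, 12, 28, 16, 17]
Partition 3: pivot=17 at index 4 -> [-6, 1, 12, 16, 17, 28]


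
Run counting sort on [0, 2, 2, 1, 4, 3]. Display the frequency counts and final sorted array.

Count array: [1, 1, 2, 1, 1]
(count[i] = number of elements equal to i)
Cumulative count: [1, 2, 4, 5, 6]
Sorted: [0, 1, 2, 2, 3, 4]


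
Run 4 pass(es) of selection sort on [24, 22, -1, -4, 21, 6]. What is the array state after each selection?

Pass 1: Select minimum -4 at index 3, swap -> [-4, 22, -1, 24, 21, 6]
Pass 2: Select minimum -1 at index 2, swap -> [-4, -1, 22, 24, 21, 6]
Pass 3: Select minimum 6 at index 5, swap -> [-4, -1, 6, 24, 21, 22]
Pass 4: Select minimum 21 at index 4, swap -> [-4, -1, 6, 21, 24, 22]


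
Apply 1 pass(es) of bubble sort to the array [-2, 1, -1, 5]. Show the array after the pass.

After pass 1: [-2, -1, 1, 5] (1 swaps)
Total swaps: 1


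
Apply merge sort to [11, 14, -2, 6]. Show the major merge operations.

Divide and conquer:
  Merge [11] + [14] -> [11, 14]
  Merge [-2] + [6] -> [-2, 6]
  Merge [11, 14] + [-2, 6] -> [-2, 6, 11, 14]


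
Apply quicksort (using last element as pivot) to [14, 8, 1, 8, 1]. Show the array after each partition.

Partition 1: pivot=1 at index 1 -> [1, 1, 14, 8, 8]
Partition 2: pivot=8 at index 3 -> [1, 1, 8, 8, 14]


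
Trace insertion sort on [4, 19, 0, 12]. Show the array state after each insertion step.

First element 4 is already 'sorted'
Insert 19: shifted 0 elements -> [4, 19, 0, 12]
Insert 0: shifted 2 elements -> [0, 4, 19, 12]
Insert 12: shifted 1 elements -> [0, 4, 12, 19]


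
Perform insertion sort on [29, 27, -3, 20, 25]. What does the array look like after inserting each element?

First element 29 is already 'sorted'
Insert 27: shifted 1 elements -> [27, 29, -3, 20, 25]
Insert -3: shifted 2 elements -> [-3, 27, 29, 20, 25]
Insert 20: shifted 2 elements -> [-3, 20, 27, 29, 25]
Insert 25: shifted 2 elements -> [-3, 20, 25, 27, 29]


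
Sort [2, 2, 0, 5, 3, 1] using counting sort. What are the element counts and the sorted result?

Count array: [1, 1, 2, 1, 0, 1]
(count[i] = number of elements equal to i)
Cumulative count: [1, 2, 4, 5, 5, 6]
Sorted: [0, 1, 2, 2, 3, 5]


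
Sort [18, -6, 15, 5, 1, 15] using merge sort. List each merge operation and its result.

Divide and conquer:
  Merge [-6] + [15] -> [-6, 15]
  Merge [18] + [-6, 15] -> [-6, 15, 18]
  Merge [1] + [15] -> [1, 15]
  Merge [5] + [1, 15] -> [1, 5, 15]
  Merge [-6, 15, 18] + [1, 5, 15] -> [-6, 1, 5, 15, 15, 18]


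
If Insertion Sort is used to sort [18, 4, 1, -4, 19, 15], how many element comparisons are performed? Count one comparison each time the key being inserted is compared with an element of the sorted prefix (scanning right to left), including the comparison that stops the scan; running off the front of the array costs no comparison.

Insert 4: 18 > 4 (shift), reached front = 1 comparison(s) -> [4, 18, 1, -4, 19, 15]
Insert 1: 18 > 1 (shift), 4 > 1 (shift), reached front = 2 comparison(s) -> [1, 4, 18, -4, 19, 15]
Insert -4: 18 > -4 (shift), 4 > -4 (shift), 1 > -4 (shift), reached front = 3 comparison(s) -> [-4, 1, 4, 18, 19, 15]
Insert 19: 18 <= 19 (stop) = 1 comparison(s) -> [-4, 1, 4, 18, 19, 15]
Insert 15: 19 > 15 (shift), 18 > 15 (shift), 4 <= 15 (stop) = 3 comparison(s) -> [-4, 1, 4, 15, 18, 19]
Total comparisons: 1 + 2 + 3 + 1 + 3 = 10


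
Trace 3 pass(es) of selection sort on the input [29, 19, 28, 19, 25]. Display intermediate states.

Pass 1: Select minimum 19 at index 1, swap -> [19, 29, 28, 19, 25]
Pass 2: Select minimum 19 at index 3, swap -> [19, 19, 28, 29, 25]
Pass 3: Select minimum 25 at index 4, swap -> [19, 19, 25, 29, 28]


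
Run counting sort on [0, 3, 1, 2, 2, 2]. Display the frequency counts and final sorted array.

Count array: [1, 1, 3, 1]
(count[i] = number of elements equal to i)
Cumulative count: [1, 2, 5, 6]
Sorted: [0, 1, 2, 2, 2, 3]


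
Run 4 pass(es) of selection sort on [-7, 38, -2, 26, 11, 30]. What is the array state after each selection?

Pass 1: Select minimum -7 at index 0, swap -> [-7, 38, -2, 26, 11, 30]
Pass 2: Select minimum -2 at index 2, swap -> [-7, -2, 38, 26, 11, 30]
Pass 3: Select minimum 11 at index 4, swap -> [-7, -2, 11, 26, 38, 30]
Pass 4: Select minimum 26 at index 3, swap -> [-7, -2, 11, 26, 38, 30]


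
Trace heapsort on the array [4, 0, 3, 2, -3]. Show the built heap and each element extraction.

Build heap: [4, 2, 3, 0, -3]
Extract 4: [3, 2, -3, 0, 4]
Extract 3: [2, 0, -3, 3, 4]
Extract 2: [0, -3, 2, 3, 4]
Extract 0: [-3, 0, 2, 3, 4]


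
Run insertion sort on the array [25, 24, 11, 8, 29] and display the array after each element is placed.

First element 25 is already 'sorted'
Insert 24: shifted 1 elements -> [24, 25, 11, 8, 29]
Insert 11: shifted 2 elements -> [11, 24, 25, 8, 29]
Insert 8: shifted 3 elements -> [8, 11, 24, 25, 29]
Insert 29: shifted 0 elements -> [8, 11, 24, 25, 29]


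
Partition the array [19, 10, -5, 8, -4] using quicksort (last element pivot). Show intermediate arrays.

Partition 1: pivot=-4 at index 1 -> [-5, -4, 19, 8, 10]
Partition 2: pivot=10 at index 3 -> [-5, -4, 8, 10, 19]


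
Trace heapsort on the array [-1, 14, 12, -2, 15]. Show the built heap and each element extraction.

Build heap: [15, 14, 12, -2, -1]
Extract 15: [14, -1, 12, -2, 15]
Extract 14: [12, -1, -2, 14, 15]
Extract 12: [-1, -2, 12, 14, 15]
Extract -1: [-2, -1, 12, 14, 15]


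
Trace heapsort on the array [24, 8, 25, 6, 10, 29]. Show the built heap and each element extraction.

Build heap: [29, 10, 25, 6, 8, 24]
Extract 29: [25, 10, 24, 6, 8, 29]
Extract 25: [24, 10, 8, 6, 25, 29]
Extract 24: [10, 6, 8, 24, 25, 29]
Extract 10: [8, 6, 10, 24, 25, 29]
Extract 8: [6, 8, 10, 24, 25, 29]


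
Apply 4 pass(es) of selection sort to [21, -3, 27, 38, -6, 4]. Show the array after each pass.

Pass 1: Select minimum -6 at index 4, swap -> [-6, -3, 27, 38, 21, 4]
Pass 2: Select minimum -3 at index 1, swap -> [-6, -3, 27, 38, 21, 4]
Pass 3: Select minimum 4 at index 5, swap -> [-6, -3, 4, 38, 21, 27]
Pass 4: Select minimum 21 at index 4, swap -> [-6, -3, 4, 21, 38, 27]


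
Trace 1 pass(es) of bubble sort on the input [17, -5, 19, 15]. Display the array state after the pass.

After pass 1: [-5, 17, 15, 19] (2 swaps)
Total swaps: 2


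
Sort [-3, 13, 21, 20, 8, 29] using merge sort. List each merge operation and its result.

Divide and conquer:
  Merge [13] + [21] -> [13, 21]
  Merge [-3] + [13, 21] -> [-3, 13, 21]
  Merge [8] + [29] -> [8, 29]
  Merge [20] + [8, 29] -> [8, 20, 29]
  Merge [-3, 13, 21] + [8, 20, 29] -> [-3, 8, 13, 20, 21, 29]


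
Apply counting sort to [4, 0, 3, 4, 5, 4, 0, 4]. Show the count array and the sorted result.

Count array: [2, 0, 0, 1, 4, 1]
(count[i] = number of elements equal to i)
Cumulative count: [2, 2, 2, 3, 7, 8]
Sorted: [0, 0, 3, 4, 4, 4, 4, 5]


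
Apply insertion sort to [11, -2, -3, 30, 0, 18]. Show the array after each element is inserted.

First element 11 is already 'sorted'
Insert -2: shifted 1 elements -> [-2, 11, -3, 30, 0, 18]
Insert -3: shifted 2 elements -> [-3, -2, 11, 30, 0, 18]
Insert 30: shifted 0 elements -> [-3, -2, 11, 30, 0, 18]
Insert 0: shifted 2 elements -> [-3, -2, 0, 11, 30, 18]
Insert 18: shifted 1 elements -> [-3, -2, 0, 11, 18, 30]


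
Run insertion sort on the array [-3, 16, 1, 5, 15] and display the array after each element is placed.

First element -3 is already 'sorted'
Insert 16: shifted 0 elements -> [-3, 16, 1, 5, 15]
Insert 1: shifted 1 elements -> [-3, 1, 16, 5, 15]
Insert 5: shifted 1 elements -> [-3, 1, 5, 16, 15]
Insert 15: shifted 1 elements -> [-3, 1, 5, 15, 16]


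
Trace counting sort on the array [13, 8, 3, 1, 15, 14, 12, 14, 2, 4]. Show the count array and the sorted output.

Count array: [0, 1, 1, 1, 1, 0, 0, 0, 1, 0, 0, 0, 1, 1, 2, 1]
(count[i] = number of elements equal to i)
Cumulative count: [0, 1, 2, 3, 4, 4, 4, 4, 5, 5, 5, 5, 6, 7, 9, 10]
Sorted: [1, 2, 3, 4, 8, 12, 13, 14, 14, 15]


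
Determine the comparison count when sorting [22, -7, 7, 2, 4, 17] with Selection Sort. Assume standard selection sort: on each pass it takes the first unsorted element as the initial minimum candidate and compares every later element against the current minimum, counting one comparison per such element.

Pass 1: scan indices 1..5 for the minimum = 5 comparison(s); min is -7, place at index 0 -> [-7, 22, 7, 2, 4, 17]
Pass 2: scan indices 2..5 for the minimum = 4 comparison(s); min is 2, place at index 1 -> [-7, 2, 7, 22, 4, 17]
Pass 3: scan indices 3..5 for the minimum = 3 comparison(s); min is 4, place at index 2 -> [-7, 2, 4, 22, 7, 17]
Pass 4: scan indices 4..5 for the minimum = 2 comparison(s); min is 7, place at index 3 -> [-7, 2, 4, 7, 22, 17]
Pass 5: scan indices 5..5 for the minimum = 1 comparison(s); min is 17, place at index 4 -> [-7, 2, 4, 7, 17, 22]
Selection sort always scans the whole unsorted suffix, so the count is (n-1) + (n-2) + ... + 1 = n(n-1)/2 = 6*5/2 = 15 regardless of the input order.
Total comparisons: 5 + 4 + 3 + 2 + 1 = 15


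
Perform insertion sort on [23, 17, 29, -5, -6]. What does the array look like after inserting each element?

First element 23 is already 'sorted'
Insert 17: shifted 1 elements -> [17, 23, 29, -5, -6]
Insert 29: shifted 0 elements -> [17, 23, 29, -5, -6]
Insert -5: shifted 3 elements -> [-5, 17, 23, 29, -6]
Insert -6: shifted 4 elements -> [-6, -5, 17, 23, 29]


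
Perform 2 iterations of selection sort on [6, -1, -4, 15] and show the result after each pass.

Pass 1: Select minimum -4 at index 2, swap -> [-4, -1, 6, 15]
Pass 2: Select minimum -1 at index 1, swap -> [-4, -1, 6, 15]


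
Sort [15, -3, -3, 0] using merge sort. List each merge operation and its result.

Divide and conquer:
  Merge [15] + [-3] -> [-3, 15]
  Merge [-3] + [0] -> [-3, 0]
  Merge [-3, 15] + [-3, 0] -> [-3, -3, 0, 15]


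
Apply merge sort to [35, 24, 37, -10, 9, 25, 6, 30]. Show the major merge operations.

Divide and conquer:
  Merge [35] + [24] -> [24, 35]
  Merge [37] + [-10] -> [-10, 37]
  Merge [24, 35] + [-10, 37] -> [-10, 24, 35, 37]
  Merge [9] + [25] -> [9, 25]
  Merge [6] + [30] -> [6, 30]
  Merge [9, 25] + [6, 30] -> [6, 9, 25, 30]
  Merge [-10, 24, 35, 37] + [6, 9, 25, 30] -> [-10, 6, 9, 24, 25, 30, 35, 37]


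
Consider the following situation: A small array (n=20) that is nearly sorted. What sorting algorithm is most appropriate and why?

Best choice: Insertion sort
Reason: Insertion sort is O(n) for nearly sorted arrays and has low overhead


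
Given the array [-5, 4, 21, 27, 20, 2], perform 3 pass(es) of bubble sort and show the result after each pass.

After pass 1: [-5, 4, 21, 20, 2, 27] (2 swaps)
After pass 2: [-5, 4, 20, 2, 21, 27] (2 swaps)
After pass 3: [-5, 4, 2, 20, 21, 27] (1 swaps)
Total swaps: 5


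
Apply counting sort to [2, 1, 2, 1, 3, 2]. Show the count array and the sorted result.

Count array: [0, 2, 3, 1]
(count[i] = number of elements equal to i)
Cumulative count: [0, 2, 5, 6]
Sorted: [1, 1, 2, 2, 2, 3]


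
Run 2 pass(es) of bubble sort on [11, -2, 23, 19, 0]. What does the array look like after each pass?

After pass 1: [-2, 11, 19, 0, 23] (3 swaps)
After pass 2: [-2, 11, 0, 19, 23] (1 swaps)
Total swaps: 4


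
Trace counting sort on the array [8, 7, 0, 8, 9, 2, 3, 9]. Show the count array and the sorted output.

Count array: [1, 0, 1, 1, 0, 0, 0, 1, 2, 2]
(count[i] = number of elements equal to i)
Cumulative count: [1, 1, 2, 3, 3, 3, 3, 4, 6, 8]
Sorted: [0, 2, 3, 7, 8, 8, 9, 9]


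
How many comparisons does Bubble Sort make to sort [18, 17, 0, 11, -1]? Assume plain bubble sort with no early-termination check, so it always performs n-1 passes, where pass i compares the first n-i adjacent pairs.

Pass 1: compare adjacent pairs (0,1)..(3,4) = 4 comparison(s), 4 swap(s) -> [17, 0, 11, -1, 18]
Pass 2: compare adjacent pairs (0,1)..(2,3) = 3 comparison(s), 3 swap(s) -> [0, 11, -1, 17, 18]
Pass 3: compare adjacent pairs (0,1)..(1,2) = 2 comparison(s), 1 swap(s) -> [0, -1, 11, 17, 18]
Pass 4: compare adjacent pairs (0,1)..(0,1) = 1 comparison(s), 1 swap(s) -> [-1, 0, 11, 17, 18]
Total comparisons: 4 + 3 + 2 + 1 = 10


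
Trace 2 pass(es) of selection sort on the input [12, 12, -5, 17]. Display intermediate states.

Pass 1: Select minimum -5 at index 2, swap -> [-5, 12, 12, 17]
Pass 2: Select minimum 12 at index 1, swap -> [-5, 12, 12, 17]


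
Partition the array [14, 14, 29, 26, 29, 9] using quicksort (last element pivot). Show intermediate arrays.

Partition 1: pivot=9 at index 0 -> [9, 14, 29, 26, 29, 14]
Partition 2: pivot=14 at index 2 -> [9, 14, 14, 26, 29, 29]
Partition 3: pivot=29 at index 5 -> [9, 14, 14, 26, 29, 29]
Partition 4: pivot=29 at index 4 -> [9, 14, 14, 26, 29, 29]


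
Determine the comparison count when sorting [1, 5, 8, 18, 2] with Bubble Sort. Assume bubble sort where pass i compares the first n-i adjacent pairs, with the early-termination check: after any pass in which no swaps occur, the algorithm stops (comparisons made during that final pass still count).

Pass 1: compare adjacent pairs (0,1)..(3,4) = 4 comparison(s), 1 swap(s) -> [1, 5, 8, 2, 18]
Pass 2: compare adjacent pairs (0,1)..(2,3) = 3 comparison(s), 1 swap(s) -> [1, 5, 2, 8, 18]
Pass 3: compare adjacent pairs (0,1)..(1,2) = 2 comparison(s), 1 swap(s) -> [1, 2, 5, 8, 18]
Pass 4: compare adjacent pairs (0,1)..(0,1) = 1 comparison(s), 0 swap(s) -> [1, 2, 5, 8, 18]
No swaps in this pass, so bubble sort stops here.
Total comparisons: 4 + 3 + 2 + 1 = 10


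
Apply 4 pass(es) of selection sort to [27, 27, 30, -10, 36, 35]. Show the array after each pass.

Pass 1: Select minimum -10 at index 3, swap -> [-10, 27, 30, 27, 36, 35]
Pass 2: Select minimum 27 at index 1, swap -> [-10, 27, 30, 27, 36, 35]
Pass 3: Select minimum 27 at index 3, swap -> [-10, 27, 27, 30, 36, 35]
Pass 4: Select minimum 30 at index 3, swap -> [-10, 27, 27, 30, 36, 35]


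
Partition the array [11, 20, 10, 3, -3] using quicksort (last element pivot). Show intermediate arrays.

Partition 1: pivot=-3 at index 0 -> [-3, 20, 10, 3, 11]
Partition 2: pivot=11 at index 3 -> [-3, 10, 3, 11, 20]
Partition 3: pivot=3 at index 1 -> [-3, 3, 10, 11, 20]


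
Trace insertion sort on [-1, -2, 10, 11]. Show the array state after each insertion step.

First element -1 is already 'sorted'
Insert -2: shifted 1 elements -> [-2, -1, 10, 11]
Insert 10: shifted 0 elements -> [-2, -1, 10, 11]
Insert 11: shifted 0 elements -> [-2, -1, 10, 11]


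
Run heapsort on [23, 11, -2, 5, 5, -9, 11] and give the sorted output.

Build heap: [23, 11, 11, 5, 5, -9, -2]
Extract 23: [11, 5, 11, -2, 5, -9, 23]
Extract 11: [11, 5, -9, -2, 5, 11, 23]
Extract 11: [5, 5, -9, -2, 11, 11, 23]
Extract 5: [5, -2, -9, 5, 11, 11, 23]
Extract 5: [-2, -9, 5, 5, 11, 11, 23]
Extract -2: [-9, -2, 5, 5, 11, 11, 23]


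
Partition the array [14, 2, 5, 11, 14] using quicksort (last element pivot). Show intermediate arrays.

Partition 1: pivot=14 at index 4 -> [14, 2, 5, 11, 14]
Partition 2: pivot=11 at index 2 -> [2, 5, 11, 14, 14]
Partition 3: pivot=5 at index 1 -> [2, 5, 11, 14, 14]


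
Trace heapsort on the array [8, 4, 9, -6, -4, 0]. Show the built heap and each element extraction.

Build heap: [9, 4, 8, -6, -4, 0]
Extract 9: [8, 4, 0, -6, -4, 9]
Extract 8: [4, -4, 0, -6, 8, 9]
Extract 4: [0, -4, -6, 4, 8, 9]
Extract 0: [-4, -6, 0, 4, 8, 9]
Extract -4: [-6, -4, 0, 4, 8, 9]


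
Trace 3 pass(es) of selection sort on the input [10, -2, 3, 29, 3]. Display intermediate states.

Pass 1: Select minimum -2 at index 1, swap -> [-2, 10, 3, 29, 3]
Pass 2: Select minimum 3 at index 2, swap -> [-2, 3, 10, 29, 3]
Pass 3: Select minimum 3 at index 4, swap -> [-2, 3, 3, 29, 10]


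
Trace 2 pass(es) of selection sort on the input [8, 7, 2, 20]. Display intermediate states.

Pass 1: Select minimum 2 at index 2, swap -> [2, 7, 8, 20]
Pass 2: Select minimum 7 at index 1, swap -> [2, 7, 8, 20]


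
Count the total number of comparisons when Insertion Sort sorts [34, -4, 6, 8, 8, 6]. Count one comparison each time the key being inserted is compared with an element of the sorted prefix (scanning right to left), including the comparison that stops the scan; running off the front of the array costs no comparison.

Insert -4: 34 > -4 (shift), reached front = 1 comparison(s) -> [-4, 34, 6, 8, 8, 6]
Insert 6: 34 > 6 (shift), -4 <= 6 (stop) = 2 comparison(s) -> [-4, 6, 34, 8, 8, 6]
Insert 8: 34 > 8 (shift), 6 <= 8 (stop) = 2 comparison(s) -> [-4, 6, 8, 34, 8, 6]
Insert 8: 34 > 8 (shift), 8 <= 8 (stop) = 2 comparison(s) -> [-4, 6, 8, 8, 34, 6]
Insert 6: 34 > 6 (shift), 8 > 6 (shift), 8 > 6 (shift), 6 <= 6 (stop) = 4 comparison(s) -> [-4, 6, 6, 8, 8, 34]
Total comparisons: 1 + 2 + 2 + 2 + 4 = 11


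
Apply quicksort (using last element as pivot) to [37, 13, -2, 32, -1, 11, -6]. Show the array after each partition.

Partition 1: pivot=-6 at index 0 -> [-6, 13, -2, 32, -1, 11, 37]
Partition 2: pivot=37 at index 6 -> [-6, 13, -2, 32, -1, 11, 37]
Partition 3: pivot=11 at index 3 -> [-6, -2, -1, 11, 13, 32, 37]
Partition 4: pivot=-1 at index 2 -> [-6, -2, -1, 11, 13, 32, 37]
Partition 5: pivot=32 at index 5 -> [-6, -2, -1, 11, 13, 32, 37]


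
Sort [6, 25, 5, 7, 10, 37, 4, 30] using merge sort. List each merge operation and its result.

Divide and conquer:
  Merge [6] + [25] -> [6, 25]
  Merge [5] + [7] -> [5, 7]
  Merge [6, 25] + [5, 7] -> [5, 6, 7, 25]
  Merge [10] + [37] -> [10, 37]
  Merge [4] + [30] -> [4, 30]
  Merge [10, 37] + [4, 30] -> [4, 10, 30, 37]
  Merge [5, 6, 7, 25] + [4, 10, 30, 37] -> [4, 5, 6, 7, 10, 25, 30, 37]


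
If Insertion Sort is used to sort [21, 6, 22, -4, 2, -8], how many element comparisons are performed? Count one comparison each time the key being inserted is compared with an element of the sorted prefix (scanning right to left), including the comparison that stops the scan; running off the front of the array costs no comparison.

Insert 6: 21 > 6 (shift), reached front = 1 comparison(s) -> [6, 21, 22, -4, 2, -8]
Insert 22: 21 <= 22 (stop) = 1 comparison(s) -> [6, 21, 22, -4, 2, -8]
Insert -4: 22 > -4 (shift), 21 > -4 (shift), 6 > -4 (shift), reached front = 3 comparison(s) -> [-4, 6, 21, 22, 2, -8]
Insert 2: 22 > 2 (shift), 21 > 2 (shift), 6 > 2 (shift), -4 <= 2 (stop) = 4 comparison(s) -> [-4, 2, 6, 21, 22, -8]
Insert -8: 22 > -8 (shift), 21 > -8 (shift), 6 > -8 (shift), 2 > -8 (shift), -4 > -8 (shift), reached front = 5 comparison(s) -> [-8, -4, 2, 6, 21, 22]
Total comparisons: 1 + 1 + 3 + 4 + 5 = 14


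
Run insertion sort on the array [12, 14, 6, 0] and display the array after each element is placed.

First element 12 is already 'sorted'
Insert 14: shifted 0 elements -> [12, 14, 6, 0]
Insert 6: shifted 2 elements -> [6, 12, 14, 0]
Insert 0: shifted 3 elements -> [0, 6, 12, 14]


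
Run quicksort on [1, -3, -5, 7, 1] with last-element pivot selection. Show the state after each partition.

Partition 1: pivot=1 at index 3 -> [1, -3, -5, 1, 7]
Partition 2: pivot=-5 at index 0 -> [-5, -3, 1, 1, 7]
Partition 3: pivot=1 at index 2 -> [-5, -3, 1, 1, 7]


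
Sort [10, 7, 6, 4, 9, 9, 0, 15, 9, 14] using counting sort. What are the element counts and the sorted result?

Count array: [1, 0, 0, 0, 1, 0, 1, 1, 0, 3, 1, 0, 0, 0, 1, 1]
(count[i] = number of elements equal to i)
Cumulative count: [1, 1, 1, 1, 2, 2, 3, 4, 4, 7, 8, 8, 8, 8, 9, 10]
Sorted: [0, 4, 6, 7, 9, 9, 9, 10, 14, 15]


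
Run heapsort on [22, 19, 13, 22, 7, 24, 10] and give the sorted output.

Build heap: [24, 22, 22, 19, 7, 13, 10]
Extract 24: [22, 19, 22, 10, 7, 13, 24]
Extract 22: [22, 19, 13, 10, 7, 22, 24]
Extract 22: [19, 10, 13, 7, 22, 22, 24]
Extract 19: [13, 10, 7, 19, 22, 22, 24]
Extract 13: [10, 7, 13, 19, 22, 22, 24]
Extract 10: [7, 10, 13, 19, 22, 22, 24]


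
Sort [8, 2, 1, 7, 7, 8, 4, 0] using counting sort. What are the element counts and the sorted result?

Count array: [1, 1, 1, 0, 1, 0, 0, 2, 2]
(count[i] = number of elements equal to i)
Cumulative count: [1, 2, 3, 3, 4, 4, 4, 6, 8]
Sorted: [0, 1, 2, 4, 7, 7, 8, 8]


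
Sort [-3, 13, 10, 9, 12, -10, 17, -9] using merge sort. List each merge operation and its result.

Divide and conquer:
  Merge [-3] + [13] -> [-3, 13]
  Merge [10] + [9] -> [9, 10]
  Merge [-3, 13] + [9, 10] -> [-3, 9, 10, 13]
  Merge [12] + [-10] -> [-10, 12]
  Merge [17] + [-9] -> [-9, 17]
  Merge [-10, 12] + [-9, 17] -> [-10, -9, 12, 17]
  Merge [-3, 9, 10, 13] + [-10, -9, 12, 17] -> [-10, -9, -3, 9, 10, 12, 13, 17]


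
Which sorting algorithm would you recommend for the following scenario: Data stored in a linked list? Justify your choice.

Best choice: Merge sort
Reason: Merge sort doesn't require random access; can be done in O(1) extra space for linked lists


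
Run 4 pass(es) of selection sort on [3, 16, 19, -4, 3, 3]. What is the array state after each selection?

Pass 1: Select minimum -4 at index 3, swap -> [-4, 16, 19, 3, 3, 3]
Pass 2: Select minimum 3 at index 3, swap -> [-4, 3, 19, 16, 3, 3]
Pass 3: Select minimum 3 at index 4, swap -> [-4, 3, 3, 16, 19, 3]
Pass 4: Select minimum 3 at index 5, swap -> [-4, 3, 3, 3, 19, 16]


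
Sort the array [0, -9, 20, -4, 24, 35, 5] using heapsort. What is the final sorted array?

Build heap: [35, 24, 20, -4, -9, 0, 5]
Extract 35: [24, 5, 20, -4, -9, 0, 35]
Extract 24: [20, 5, 0, -4, -9, 24, 35]
Extract 20: [5, -4, 0, -9, 20, 24, 35]
Extract 5: [0, -4, -9, 5, 20, 24, 35]
Extract 0: [-4, -9, 0, 5, 20, 24, 35]
Extract -4: [-9, -4, 0, 5, 20, 24, 35]


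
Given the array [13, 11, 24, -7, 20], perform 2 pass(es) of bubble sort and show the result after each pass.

After pass 1: [11, 13, -7, 20, 24] (3 swaps)
After pass 2: [11, -7, 13, 20, 24] (1 swaps)
Total swaps: 4


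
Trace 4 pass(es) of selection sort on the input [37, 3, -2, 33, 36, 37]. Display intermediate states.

Pass 1: Select minimum -2 at index 2, swap -> [-2, 3, 37, 33, 36, 37]
Pass 2: Select minimum 3 at index 1, swap -> [-2, 3, 37, 33, 36, 37]
Pass 3: Select minimum 33 at index 3, swap -> [-2, 3, 33, 37, 36, 37]
Pass 4: Select minimum 36 at index 4, swap -> [-2, 3, 33, 36, 37, 37]


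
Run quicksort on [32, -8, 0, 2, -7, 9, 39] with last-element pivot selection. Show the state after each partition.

Partition 1: pivot=39 at index 6 -> [32, -8, 0, 2, -7, 9, 39]
Partition 2: pivot=9 at index 4 -> [-8, 0, 2, -7, 9, 32, 39]
Partition 3: pivot=-7 at index 1 -> [-8, -7, 2, 0, 9, 32, 39]
Partition 4: pivot=0 at index 2 -> [-8, -7, 0, 2, 9, 32, 39]


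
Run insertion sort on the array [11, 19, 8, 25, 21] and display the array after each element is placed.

First element 11 is already 'sorted'
Insert 19: shifted 0 elements -> [11, 19, 8, 25, 21]
Insert 8: shifted 2 elements -> [8, 11, 19, 25, 21]
Insert 25: shifted 0 elements -> [8, 11, 19, 25, 21]
Insert 21: shifted 1 elements -> [8, 11, 19, 21, 25]


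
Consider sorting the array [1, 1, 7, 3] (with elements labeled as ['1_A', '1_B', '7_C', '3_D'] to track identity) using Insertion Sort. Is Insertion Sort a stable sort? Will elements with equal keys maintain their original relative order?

Trace Insertion Sort on the labeled array (the key is the number; the letter only tracks identity):
  Insert 1_B at index 1: [1_A, 1_B, 7_C, 3_D]
  Insert 7_C at index 2: [1_A, 1_B, 7_C, 3_D]
  Insert 3_D at index 2: [1_A, 1_B, 3_D, 7_C]
Final order: [1_A, 1_B, 3_D, 7_C]
Equal keys:
  value 1: originally 1_A, 1_B; after sorting 1_A, 1_B -> order preserved
All equal keys kept their original relative order. Insertion Sort is stable: elements are shifted only while they are strictly greater than the key, so a key is inserted after any equal elements already placed.
Answer: Stable


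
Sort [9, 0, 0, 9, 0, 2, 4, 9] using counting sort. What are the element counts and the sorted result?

Count array: [3, 0, 1, 0, 1, 0, 0, 0, 0, 3]
(count[i] = number of elements equal to i)
Cumulative count: [3, 3, 4, 4, 5, 5, 5, 5, 5, 8]
Sorted: [0, 0, 0, 2, 4, 9, 9, 9]


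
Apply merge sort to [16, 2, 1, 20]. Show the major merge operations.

Divide and conquer:
  Merge [16] + [2] -> [2, 16]
  Merge [1] + [20] -> [1, 20]
  Merge [2, 16] + [1, 20] -> [1, 2, 16, 20]


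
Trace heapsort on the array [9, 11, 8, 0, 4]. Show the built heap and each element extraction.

Build heap: [11, 9, 8, 0, 4]
Extract 11: [9, 4, 8, 0, 11]
Extract 9: [8, 4, 0, 9, 11]
Extract 8: [4, 0, 8, 9, 11]
Extract 4: [0, 4, 8, 9, 11]


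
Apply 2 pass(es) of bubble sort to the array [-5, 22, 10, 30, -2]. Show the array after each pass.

After pass 1: [-5, 10, 22, -2, 30] (2 swaps)
After pass 2: [-5, 10, -2, 22, 30] (1 swaps)
Total swaps: 3


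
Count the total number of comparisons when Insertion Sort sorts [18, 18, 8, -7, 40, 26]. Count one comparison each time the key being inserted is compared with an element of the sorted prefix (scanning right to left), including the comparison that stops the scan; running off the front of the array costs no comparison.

Insert 18: 18 <= 18 (stop) = 1 comparison(s) -> [18, 18, 8, -7, 40, 26]
Insert 8: 18 > 8 (shift), 18 > 8 (shift), reached front = 2 comparison(s) -> [8, 18, 18, -7, 40, 26]
Insert -7: 18 > -7 (shift), 18 > -7 (shift), 8 > -7 (shift), reached front = 3 comparison(s) -> [-7, 8, 18, 18, 40, 26]
Insert 40: 18 <= 40 (stop) = 1 comparison(s) -> [-7, 8, 18, 18, 40, 26]
Insert 26: 40 > 26 (shift), 18 <= 26 (stop) = 2 comparison(s) -> [-7, 8, 18, 18, 26, 40]
Total comparisons: 1 + 2 + 3 + 1 + 2 = 9


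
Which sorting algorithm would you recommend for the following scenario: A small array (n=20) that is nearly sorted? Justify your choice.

Best choice: Insertion sort
Reason: Insertion sort is O(n) for nearly sorted arrays and has low overhead


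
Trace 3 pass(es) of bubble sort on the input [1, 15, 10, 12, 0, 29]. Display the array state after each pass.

After pass 1: [1, 10, 12, 0, 15, 29] (3 swaps)
After pass 2: [1, 10, 0, 12, 15, 29] (1 swaps)
After pass 3: [1, 0, 10, 12, 15, 29] (1 swaps)
Total swaps: 5


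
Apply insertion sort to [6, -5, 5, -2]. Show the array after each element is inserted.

First element 6 is already 'sorted'
Insert -5: shifted 1 elements -> [-5, 6, 5, -2]
Insert 5: shifted 1 elements -> [-5, 5, 6, -2]
Insert -2: shifted 2 elements -> [-5, -2, 5, 6]


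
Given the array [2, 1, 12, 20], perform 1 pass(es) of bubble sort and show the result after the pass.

After pass 1: [1, 2, 12, 20] (1 swaps)
Total swaps: 1


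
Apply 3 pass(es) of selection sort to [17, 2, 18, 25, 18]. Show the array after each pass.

Pass 1: Select minimum 2 at index 1, swap -> [2, 17, 18, 25, 18]
Pass 2: Select minimum 17 at index 1, swap -> [2, 17, 18, 25, 18]
Pass 3: Select minimum 18 at index 2, swap -> [2, 17, 18, 25, 18]


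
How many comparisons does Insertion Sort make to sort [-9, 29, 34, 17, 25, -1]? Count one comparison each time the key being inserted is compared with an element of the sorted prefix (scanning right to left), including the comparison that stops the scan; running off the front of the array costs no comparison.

Insert 29: -9 <= 29 (stop) = 1 comparison(s) -> [-9, 29, 34, 17, 25, -1]
Insert 34: 29 <= 34 (stop) = 1 comparison(s) -> [-9, 29, 34, 17, 25, -1]
Insert 17: 34 > 17 (shift), 29 > 17 (shift), -9 <= 17 (stop) = 3 comparison(s) -> [-9, 17, 29, 34, 25, -1]
Insert 25: 34 > 25 (shift), 29 > 25 (shift), 17 <= 25 (stop) = 3 comparison(s) -> [-9, 17, 25, 29, 34, -1]
Insert -1: 34 > -1 (shift), 29 > -1 (shift), 25 > -1 (shift), 17 > -1 (shift), -9 <= -1 (stop) = 5 comparison(s) -> [-9, -1, 17, 25, 29, 34]
Total comparisons: 1 + 1 + 3 + 3 + 5 = 13


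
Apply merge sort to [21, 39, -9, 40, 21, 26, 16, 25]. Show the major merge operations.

Divide and conquer:
  Merge [21] + [39] -> [21, 39]
  Merge [-9] + [40] -> [-9, 40]
  Merge [21, 39] + [-9, 40] -> [-9, 21, 39, 40]
  Merge [21] + [26] -> [21, 26]
  Merge [16] + [25] -> [16, 25]
  Merge [21, 26] + [16, 25] -> [16, 21, 25, 26]
  Merge [-9, 21, 39, 40] + [16, 21, 25, 26] -> [-9, 16, 21, 21, 25, 26, 39, 40]


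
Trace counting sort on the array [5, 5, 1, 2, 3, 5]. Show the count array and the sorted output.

Count array: [0, 1, 1, 1, 0, 3]
(count[i] = number of elements equal to i)
Cumulative count: [0, 1, 2, 3, 3, 6]
Sorted: [1, 2, 3, 5, 5, 5]


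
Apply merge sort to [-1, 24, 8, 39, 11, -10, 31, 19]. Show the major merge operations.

Divide and conquer:
  Merge [-1] + [24] -> [-1, 24]
  Merge [8] + [39] -> [8, 39]
  Merge [-1, 24] + [8, 39] -> [-1, 8, 24, 39]
  Merge [11] + [-10] -> [-10, 11]
  Merge [31] + [19] -> [19, 31]
  Merge [-10, 11] + [19, 31] -> [-10, 11, 19, 31]
  Merge [-1, 8, 24, 39] + [-10, 11, 19, 31] -> [-10, -1, 8, 11, 19, 24, 31, 39]


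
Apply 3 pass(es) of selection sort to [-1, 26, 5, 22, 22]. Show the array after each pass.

Pass 1: Select minimum -1 at index 0, swap -> [-1, 26, 5, 22, 22]
Pass 2: Select minimum 5 at index 2, swap -> [-1, 5, 26, 22, 22]
Pass 3: Select minimum 22 at index 3, swap -> [-1, 5, 22, 26, 22]


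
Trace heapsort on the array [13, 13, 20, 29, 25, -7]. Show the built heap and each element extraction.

Build heap: [29, 25, 20, 13, 13, -7]
Extract 29: [25, 13, 20, -7, 13, 29]
Extract 25: [20, 13, 13, -7, 25, 29]
Extract 20: [13, -7, 13, 20, 25, 29]
Extract 13: [13, -7, 13, 20, 25, 29]
Extract 13: [-7, 13, 13, 20, 25, 29]


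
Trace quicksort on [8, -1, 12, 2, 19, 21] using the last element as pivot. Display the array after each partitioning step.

Partition 1: pivot=21 at index 5 -> [8, -1, 12, 2, 19, 21]
Partition 2: pivot=19 at index 4 -> [8, -1, 12, 2, 19, 21]
Partition 3: pivot=2 at index 1 -> [-1, 2, 12, 8, 19, 21]
Partition 4: pivot=8 at index 2 -> [-1, 2, 8, 12, 19, 21]


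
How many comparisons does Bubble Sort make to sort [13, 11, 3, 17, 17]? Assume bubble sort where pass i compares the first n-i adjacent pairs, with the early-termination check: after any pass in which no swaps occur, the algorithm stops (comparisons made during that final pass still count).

Pass 1: compare adjacent pairs (0,1)..(3,4) = 4 comparison(s), 2 swap(s) -> [11, 3, 13, 17, 17]
Pass 2: compare adjacent pairs (0,1)..(2,3) = 3 comparison(s), 1 swap(s) -> [3, 11, 13, 17, 17]
Pass 3: compare adjacent pairs (0,1)..(1,2) = 2 comparison(s), 0 swap(s) -> [3, 11, 13, 17, 17]
No swaps in this pass, so bubble sort stops here.
Total comparisons: 4 + 3 + 2 = 9


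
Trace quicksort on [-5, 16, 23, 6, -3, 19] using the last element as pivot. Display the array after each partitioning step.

Partition 1: pivot=19 at index 4 -> [-5, 16, 6, -3, 19, 23]
Partition 2: pivot=-3 at index 1 -> [-5, -3, 6, 16, 19, 23]
Partition 3: pivot=16 at index 3 -> [-5, -3, 6, 16, 19, 23]


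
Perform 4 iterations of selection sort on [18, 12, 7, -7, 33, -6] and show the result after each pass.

Pass 1: Select minimum -7 at index 3, swap -> [-7, 12, 7, 18, 33, -6]
Pass 2: Select minimum -6 at index 5, swap -> [-7, -6, 7, 18, 33, 12]
Pass 3: Select minimum 7 at index 2, swap -> [-7, -6, 7, 18, 33, 12]
Pass 4: Select minimum 12 at index 5, swap -> [-7, -6, 7, 12, 33, 18]
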